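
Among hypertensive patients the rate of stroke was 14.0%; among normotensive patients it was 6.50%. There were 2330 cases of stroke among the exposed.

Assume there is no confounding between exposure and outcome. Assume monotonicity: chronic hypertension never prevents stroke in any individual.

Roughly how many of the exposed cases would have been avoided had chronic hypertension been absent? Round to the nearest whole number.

about 1248 cases

p₁ = 0.14, p₀ = 0.065.
PN = (p₁ − p₀)/p₁ = (0.14 − 0.065) / 0.14 ≈ 0.53571.
Attributable cases ≈ PN × (exposed cases) = 0.53571 × 2330 ≈ 1248.21.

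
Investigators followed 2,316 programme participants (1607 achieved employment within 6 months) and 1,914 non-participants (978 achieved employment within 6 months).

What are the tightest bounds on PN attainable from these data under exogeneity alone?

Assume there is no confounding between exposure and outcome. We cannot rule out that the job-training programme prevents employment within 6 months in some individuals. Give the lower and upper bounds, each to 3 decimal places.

0.264 ≤ PN ≤ 0.705

p₁ = P(outcome | exposed) = 1607/2316 = 0.69387
p₀ = P(outcome | unexposed) = 978/1914 = 0.51097
Under exogeneity alone the bounds on PN are max{0,(p₁−p₀)/p₁} ≤ PN ≤ min{1,(1−p₀)/p₁}.
  lower = (p₁ − p₀)/p₁ = 0.1829 / 0.69387 ≈ 0.2636
  upper = min{1, (1 − p₀)/p₁} = 0.48903 / 0.69387 ≈ 0.7048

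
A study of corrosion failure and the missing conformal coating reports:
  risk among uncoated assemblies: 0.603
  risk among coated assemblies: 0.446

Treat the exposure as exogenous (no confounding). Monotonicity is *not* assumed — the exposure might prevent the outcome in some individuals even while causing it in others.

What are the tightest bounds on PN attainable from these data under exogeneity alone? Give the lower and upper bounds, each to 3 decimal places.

Let p₁ = 0.603, p₀ = 0.446.
Under exogeneity alone the bounds on PN are max{0,(p₁−p₀)/p₁} ≤ PN ≤ min{1,(1−p₀)/p₁}.
  lower = (p₁ − p₀)/p₁ = 0.157 / 0.603 ≈ 0.2604
  upper = min{1, (1 − p₀)/p₁} = 0.554 / 0.603 ≈ 0.9187

0.260 ≤ PN ≤ 0.919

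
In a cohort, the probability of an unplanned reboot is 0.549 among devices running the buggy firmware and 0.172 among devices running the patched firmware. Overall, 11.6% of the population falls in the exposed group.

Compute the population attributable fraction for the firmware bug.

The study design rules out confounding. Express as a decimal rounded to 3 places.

PAF ≈ 0.203

Let p₁ = 0.549, p₀ = 0.172.
Overall risk P(Y=1) = π·p₁ + (1−π)·p₀ = 0.116×0.549 + 0.884×0.172 = 0.21573.
Under exogeneity, PAF = [P(Y=1) − p₀] / P(Y=1).
PAF = (0.21573 − 0.172) / 0.21573 ≈ 0.2027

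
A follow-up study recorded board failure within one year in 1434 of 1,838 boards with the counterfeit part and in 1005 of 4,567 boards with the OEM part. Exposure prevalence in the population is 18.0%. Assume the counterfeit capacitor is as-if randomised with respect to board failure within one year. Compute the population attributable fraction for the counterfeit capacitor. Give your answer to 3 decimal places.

PAF ≈ 0.314

p₁ = P(outcome | exposed) = 1434/1838 = 0.7802
p₀ = P(outcome | unexposed) = 1005/4567 = 0.22006
Overall risk P(Y=1) = π·p₁ + (1−π)·p₀ = 0.18×0.7802 + 0.82×0.22006 = 0.32088.
Under exogeneity, PAF = [P(Y=1) − p₀] / P(Y=1).
PAF = (0.32088 − 0.22006) / 0.32088 ≈ 0.3142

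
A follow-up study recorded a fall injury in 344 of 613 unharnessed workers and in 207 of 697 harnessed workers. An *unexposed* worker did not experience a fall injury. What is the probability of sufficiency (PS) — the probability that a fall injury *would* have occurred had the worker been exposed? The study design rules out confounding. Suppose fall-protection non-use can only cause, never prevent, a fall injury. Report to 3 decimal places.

PS ≈ 0.376

p₁ = P(outcome | exposed) = 344/613 = 0.56117
p₀ = P(outcome | unexposed) = 207/697 = 0.29699
Under exogeneity and monotonicity, PS = (p₁ − p₀) / (1 − p₀).
PS = (0.56117 − 0.29699) / (1 − 0.29699) = 0.26419 / 0.70301 ≈ 0.3758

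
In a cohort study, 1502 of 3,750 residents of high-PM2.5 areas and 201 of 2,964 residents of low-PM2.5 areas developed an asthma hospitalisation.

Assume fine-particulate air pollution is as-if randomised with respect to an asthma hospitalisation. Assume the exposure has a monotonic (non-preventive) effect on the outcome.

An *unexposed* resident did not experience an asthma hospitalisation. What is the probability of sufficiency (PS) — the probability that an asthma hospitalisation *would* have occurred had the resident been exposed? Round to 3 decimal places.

p₁ = P(outcome | exposed) = 1502/3750 = 0.40053
p₀ = P(outcome | unexposed) = 201/2964 = 0.067814
Under exogeneity and monotonicity, PS = (p₁ − p₀) / (1 − p₀).
PS = (0.40053 − 0.067814) / (1 − 0.067814) = 0.33272 / 0.93219 ≈ 0.3569

PS ≈ 0.357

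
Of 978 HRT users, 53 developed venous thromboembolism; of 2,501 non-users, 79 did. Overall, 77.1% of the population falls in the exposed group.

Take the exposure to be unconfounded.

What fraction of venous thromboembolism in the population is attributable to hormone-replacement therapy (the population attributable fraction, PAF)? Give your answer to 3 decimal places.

PAF ≈ 0.356

p₁ = P(outcome | exposed) = 53/978 = 0.054192
p₀ = P(outcome | unexposed) = 79/2501 = 0.031587
Overall risk P(Y=1) = π·p₁ + (1−π)·p₀ = 0.771×0.054192 + 0.229×0.031587 = 0.049016.
Under exogeneity, PAF = [P(Y=1) − p₀] / P(Y=1).
PAF = (0.049016 − 0.031587) / 0.049016 ≈ 0.3556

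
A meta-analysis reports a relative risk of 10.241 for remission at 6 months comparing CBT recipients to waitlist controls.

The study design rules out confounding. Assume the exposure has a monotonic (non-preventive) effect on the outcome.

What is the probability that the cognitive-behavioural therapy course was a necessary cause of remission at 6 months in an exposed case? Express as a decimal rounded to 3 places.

Under exogeneity and monotonicity, PN = (RR − 1) / RR = 1 − 1/RR.
PN = (10.241 − 1) / 10.241 = 9.241 / 10.241 ≈ 0.9024

PN ≈ 0.902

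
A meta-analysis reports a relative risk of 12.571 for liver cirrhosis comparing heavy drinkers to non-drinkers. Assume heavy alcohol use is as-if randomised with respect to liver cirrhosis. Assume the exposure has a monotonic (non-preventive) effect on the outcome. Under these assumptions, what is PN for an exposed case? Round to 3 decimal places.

PN ≈ 0.920

Under exogeneity and monotonicity, PN = (RR − 1) / RR = 1 − 1/RR.
PN = (12.571 − 1) / 12.571 = 11.57 / 12.571 ≈ 0.9205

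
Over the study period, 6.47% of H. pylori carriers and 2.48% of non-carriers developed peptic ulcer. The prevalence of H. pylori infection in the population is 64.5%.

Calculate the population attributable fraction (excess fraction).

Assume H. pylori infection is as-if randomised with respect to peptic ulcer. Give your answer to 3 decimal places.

PAF ≈ 0.509

p₁ = 0.0647, p₀ = 0.0248.
Overall risk P(Y=1) = π·p₁ + (1−π)·p₀ = 0.645×0.0647 + 0.355×0.0248 = 0.050535.
Under exogeneity, PAF = [P(Y=1) − p₀] / P(Y=1).
PAF = (0.050535 − 0.0248) / 0.050535 ≈ 0.5093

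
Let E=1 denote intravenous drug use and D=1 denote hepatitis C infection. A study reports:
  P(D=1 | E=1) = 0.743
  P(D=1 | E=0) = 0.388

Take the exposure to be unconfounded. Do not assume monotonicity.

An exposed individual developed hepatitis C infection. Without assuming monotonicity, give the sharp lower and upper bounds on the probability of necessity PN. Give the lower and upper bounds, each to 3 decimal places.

0.478 ≤ PN ≤ 0.824

Let p₁ = 0.743, p₀ = 0.388.
Under exogeneity alone the bounds on PN are max{0,(p₁−p₀)/p₁} ≤ PN ≤ min{1,(1−p₀)/p₁}.
  lower = (p₁ − p₀)/p₁ = 0.355 / 0.743 ≈ 0.4778
  upper = min{1, (1 − p₀)/p₁} = 0.612 / 0.743 ≈ 0.8237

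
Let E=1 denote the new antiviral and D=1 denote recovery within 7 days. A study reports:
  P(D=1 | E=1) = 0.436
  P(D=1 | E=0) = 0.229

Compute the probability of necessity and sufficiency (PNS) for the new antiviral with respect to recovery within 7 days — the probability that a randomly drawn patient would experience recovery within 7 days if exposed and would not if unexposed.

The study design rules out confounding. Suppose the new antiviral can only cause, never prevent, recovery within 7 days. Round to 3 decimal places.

Let p₁ = 0.436, p₀ = 0.229.
Under exogeneity and monotonicity, PNS = p₁ − p₀.
PNS = 0.436 − 0.229 = 0.207

PNS ≈ 0.207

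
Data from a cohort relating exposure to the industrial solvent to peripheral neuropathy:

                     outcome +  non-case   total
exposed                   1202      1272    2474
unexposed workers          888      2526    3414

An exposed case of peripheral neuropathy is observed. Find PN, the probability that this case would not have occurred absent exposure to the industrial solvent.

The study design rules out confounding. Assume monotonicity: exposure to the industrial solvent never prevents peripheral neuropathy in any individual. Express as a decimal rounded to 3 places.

PN ≈ 0.465

p₁ = P(outcome | exposed) = 1202/2474 = 0.48585
p₀ = P(outcome | unexposed) = 888/3414 = 0.26011
Under exogeneity and monotonicity, PN = (p₁ − p₀)/p₁.
PN = (0.48585 − 0.26011) / 0.48585 ≈ 0.4646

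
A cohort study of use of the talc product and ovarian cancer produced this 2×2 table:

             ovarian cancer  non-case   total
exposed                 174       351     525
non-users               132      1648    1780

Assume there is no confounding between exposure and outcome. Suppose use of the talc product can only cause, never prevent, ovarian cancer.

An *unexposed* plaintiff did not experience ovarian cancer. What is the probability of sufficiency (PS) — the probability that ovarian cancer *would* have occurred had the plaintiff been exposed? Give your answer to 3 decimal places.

PS ≈ 0.278

p₁ = P(outcome | exposed) = 174/525 = 0.33143
p₀ = P(outcome | unexposed) = 132/1780 = 0.074157
Under exogeneity and monotonicity, PS = (p₁ − p₀) / (1 − p₀).
PS = (0.33143 − 0.074157) / (1 − 0.074157) = 0.25727 / 0.92584 ≈ 0.2779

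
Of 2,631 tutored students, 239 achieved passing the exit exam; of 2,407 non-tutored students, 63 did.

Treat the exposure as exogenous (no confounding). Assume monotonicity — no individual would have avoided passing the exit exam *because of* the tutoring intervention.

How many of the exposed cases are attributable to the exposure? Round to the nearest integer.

p₁ = P(outcome | exposed) = 239/2631 = 0.09084
p₀ = P(outcome | unexposed) = 63/2407 = 0.026174
PN = (p₁ − p₀)/p₁ = (0.09084 − 0.026174) / 0.09084 ≈ 0.71187.
Attributable cases ≈ PN × (exposed cases) = 0.71187 × 239 ≈ 170.14.

about 170 cases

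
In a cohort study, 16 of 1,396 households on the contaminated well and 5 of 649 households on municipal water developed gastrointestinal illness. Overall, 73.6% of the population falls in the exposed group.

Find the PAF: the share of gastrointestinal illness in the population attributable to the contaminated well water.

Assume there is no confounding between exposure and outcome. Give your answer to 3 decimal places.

p₁ = P(outcome | exposed) = 16/1396 = 0.011461
p₀ = P(outcome | unexposed) = 5/649 = 0.0077042
Overall risk P(Y=1) = π·p₁ + (1−π)·p₀ = 0.736×0.011461 + 0.264×0.0077042 = 0.010469.
Under exogeneity, PAF = [P(Y=1) − p₀] / P(Y=1).
PAF = (0.010469 − 0.0077042) / 0.010469 ≈ 0.2641

PAF ≈ 0.264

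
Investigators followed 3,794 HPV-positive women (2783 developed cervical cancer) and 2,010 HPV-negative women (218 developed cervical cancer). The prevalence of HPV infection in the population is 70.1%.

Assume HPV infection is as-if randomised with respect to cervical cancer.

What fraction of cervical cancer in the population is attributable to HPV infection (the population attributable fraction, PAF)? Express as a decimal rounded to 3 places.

p₁ = P(outcome | exposed) = 2783/3794 = 0.73353
p₀ = P(outcome | unexposed) = 218/2010 = 0.10846
Overall risk P(Y=1) = π·p₁ + (1−π)·p₀ = 0.701×0.73353 + 0.299×0.10846 = 0.54663.
Under exogeneity, PAF = [P(Y=1) − p₀] / P(Y=1).
PAF = (0.54663 − 0.10846) / 0.54663 ≈ 0.8016

PAF ≈ 0.802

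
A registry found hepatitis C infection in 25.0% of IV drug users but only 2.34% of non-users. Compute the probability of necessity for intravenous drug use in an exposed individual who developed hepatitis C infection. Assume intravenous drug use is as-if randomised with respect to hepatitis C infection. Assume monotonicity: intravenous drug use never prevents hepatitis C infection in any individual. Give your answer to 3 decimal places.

PN ≈ 0.906

p₁ = 0.25, p₀ = 0.0234.
Under exogeneity and monotonicity, PN = (p₁ − p₀) / p₁.
PN = (0.25 − 0.0234) / 0.25 = 0.2266 / 0.25 ≈ 0.9064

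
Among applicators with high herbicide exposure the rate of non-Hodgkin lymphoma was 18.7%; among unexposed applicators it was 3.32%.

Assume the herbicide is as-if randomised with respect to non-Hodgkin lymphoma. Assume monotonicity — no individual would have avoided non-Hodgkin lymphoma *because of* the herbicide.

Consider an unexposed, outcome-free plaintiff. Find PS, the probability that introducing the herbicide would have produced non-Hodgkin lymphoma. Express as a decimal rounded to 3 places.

PS ≈ 0.159

p₁ = 0.187, p₀ = 0.0332.
Under exogeneity and monotonicity, PS = (p₁ − p₀) / (1 − p₀).
PS = (0.187 − 0.0332) / (1 − 0.0332) = 0.1538 / 0.9668 ≈ 0.1591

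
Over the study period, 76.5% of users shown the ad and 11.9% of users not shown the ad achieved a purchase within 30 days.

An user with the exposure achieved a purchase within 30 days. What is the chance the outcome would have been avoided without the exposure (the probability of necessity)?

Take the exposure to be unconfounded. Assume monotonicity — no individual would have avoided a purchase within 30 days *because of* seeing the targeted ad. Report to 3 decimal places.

p₁ = 0.765, p₀ = 0.119.
Under exogeneity and monotonicity, PN = (p₁ − p₀) / p₁.
PN = (0.765 − 0.119) / 0.765 = 0.646 / 0.765 ≈ 0.8444

PN ≈ 0.844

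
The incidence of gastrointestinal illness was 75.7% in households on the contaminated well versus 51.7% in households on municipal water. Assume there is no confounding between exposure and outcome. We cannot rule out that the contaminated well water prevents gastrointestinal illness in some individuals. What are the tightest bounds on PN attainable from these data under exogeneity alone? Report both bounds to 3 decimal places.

0.317 ≤ PN ≤ 0.638

p₁ = 0.757, p₀ = 0.517.
Under exogeneity alone the bounds on PN are max{0,(p₁−p₀)/p₁} ≤ PN ≤ min{1,(1−p₀)/p₁}.
  lower = (p₁ − p₀)/p₁ = 0.24 / 0.757 ≈ 0.3170
  upper = min{1, (1 − p₀)/p₁} = 0.483 / 0.757 ≈ 0.6380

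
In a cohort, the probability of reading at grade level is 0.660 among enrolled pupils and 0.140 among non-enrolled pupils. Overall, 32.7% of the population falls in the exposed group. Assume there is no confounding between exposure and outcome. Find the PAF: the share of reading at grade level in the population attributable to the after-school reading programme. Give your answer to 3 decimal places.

Let p₁ = 0.66, p₀ = 0.14.
Overall risk P(Y=1) = π·p₁ + (1−π)·p₀ = 0.327×0.66 + 0.673×0.14 = 0.31004.
Under exogeneity, PAF = [P(Y=1) − p₀] / P(Y=1).
PAF = (0.31004 − 0.14) / 0.31004 ≈ 0.5484

PAF ≈ 0.548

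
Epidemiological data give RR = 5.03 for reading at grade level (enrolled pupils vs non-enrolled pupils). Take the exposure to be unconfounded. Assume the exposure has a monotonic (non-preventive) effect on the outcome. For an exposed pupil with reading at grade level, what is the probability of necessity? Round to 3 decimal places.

PN ≈ 0.801

Under exogeneity and monotonicity, PN = (RR − 1) / RR = 1 − 1/RR.
PN = (5.03 − 1) / 5.03 = 4.03 / 5.03 ≈ 0.8012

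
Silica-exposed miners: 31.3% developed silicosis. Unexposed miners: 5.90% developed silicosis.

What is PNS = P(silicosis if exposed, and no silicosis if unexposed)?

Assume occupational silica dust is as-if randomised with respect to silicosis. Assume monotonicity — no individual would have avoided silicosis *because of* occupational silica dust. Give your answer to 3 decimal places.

p₁ = 0.313, p₀ = 0.059.
Under exogeneity and monotonicity, PNS = p₁ − p₀.
PNS = 0.313 − 0.059 = 0.254

PNS ≈ 0.254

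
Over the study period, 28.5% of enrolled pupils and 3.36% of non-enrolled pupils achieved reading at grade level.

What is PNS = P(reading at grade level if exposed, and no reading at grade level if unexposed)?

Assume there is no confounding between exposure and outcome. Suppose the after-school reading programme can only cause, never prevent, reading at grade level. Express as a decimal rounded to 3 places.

p₁ = 0.285, p₀ = 0.0336.
Under exogeneity and monotonicity, PNS = p₁ − p₀.
PNS = 0.285 − 0.0336 = 0.2514

PNS ≈ 0.251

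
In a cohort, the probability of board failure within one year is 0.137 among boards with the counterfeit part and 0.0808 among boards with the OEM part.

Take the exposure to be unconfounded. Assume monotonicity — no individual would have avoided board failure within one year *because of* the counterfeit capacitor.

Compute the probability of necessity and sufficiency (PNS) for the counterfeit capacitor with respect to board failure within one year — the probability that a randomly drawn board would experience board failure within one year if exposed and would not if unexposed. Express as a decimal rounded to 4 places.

Let p₁ = 0.137, p₀ = 0.0808.
Under exogeneity and monotonicity, PNS = p₁ − p₀.
PNS = 0.137 − 0.0808 = 0.0562

PNS ≈ 0.0562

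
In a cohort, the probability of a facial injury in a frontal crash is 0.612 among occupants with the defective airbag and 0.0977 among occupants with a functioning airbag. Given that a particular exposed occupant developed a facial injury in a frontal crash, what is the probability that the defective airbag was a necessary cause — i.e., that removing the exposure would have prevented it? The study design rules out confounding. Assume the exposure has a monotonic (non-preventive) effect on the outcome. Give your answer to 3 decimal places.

PN ≈ 0.840

Let p₁ = 0.612, p₀ = 0.0977.
Under exogeneity and monotonicity, PN = (p₁ − p₀) / p₁.
PN = (0.612 − 0.0977) / 0.612 = 0.5143 / 0.612 ≈ 0.8404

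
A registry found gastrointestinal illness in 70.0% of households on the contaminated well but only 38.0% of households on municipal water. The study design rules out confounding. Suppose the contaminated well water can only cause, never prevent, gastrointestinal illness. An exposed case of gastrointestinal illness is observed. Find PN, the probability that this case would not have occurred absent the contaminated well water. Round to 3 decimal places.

PN ≈ 0.457

p₁ = 0.7, p₀ = 0.38.
Under exogeneity and monotonicity, PN = (p₁ − p₀) / p₁.
PN = (0.7 − 0.38) / 0.7 = 0.32 / 0.7 ≈ 0.4571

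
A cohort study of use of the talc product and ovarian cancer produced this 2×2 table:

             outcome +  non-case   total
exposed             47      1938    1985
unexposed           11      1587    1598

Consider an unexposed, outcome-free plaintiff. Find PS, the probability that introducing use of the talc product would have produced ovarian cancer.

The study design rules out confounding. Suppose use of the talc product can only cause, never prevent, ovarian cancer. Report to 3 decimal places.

p₁ = P(outcome | exposed) = 47/1985 = 0.023678
p₀ = P(outcome | unexposed) = 11/1598 = 0.0068836
Under exogeneity and monotonicity, PS = (p₁ − p₀) / (1 − p₀).
PS = (0.023678 − 0.0068836) / (1 − 0.0068836) = 0.016794 / 0.99312 ≈ 0.0169

PS ≈ 0.017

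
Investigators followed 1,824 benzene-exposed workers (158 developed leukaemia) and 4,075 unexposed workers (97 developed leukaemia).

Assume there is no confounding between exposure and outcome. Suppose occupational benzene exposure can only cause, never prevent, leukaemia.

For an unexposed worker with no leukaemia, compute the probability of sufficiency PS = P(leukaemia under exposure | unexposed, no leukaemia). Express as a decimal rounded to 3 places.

PS ≈ 0.064

p₁ = P(outcome | exposed) = 158/1824 = 0.086623
p₀ = P(outcome | unexposed) = 97/4075 = 0.023804
Under exogeneity and monotonicity, PS = (p₁ − p₀) / (1 − p₀).
PS = (0.086623 − 0.023804) / (1 − 0.023804) = 0.062819 / 0.9762 ≈ 0.0644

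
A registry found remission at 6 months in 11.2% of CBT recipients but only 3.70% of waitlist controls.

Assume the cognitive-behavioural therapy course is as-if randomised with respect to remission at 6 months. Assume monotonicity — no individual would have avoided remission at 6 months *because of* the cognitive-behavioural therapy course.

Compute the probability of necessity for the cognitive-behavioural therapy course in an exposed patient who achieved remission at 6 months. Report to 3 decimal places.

PN ≈ 0.670

p₁ = 0.112, p₀ = 0.037.
Under exogeneity and monotonicity, PN = (p₁ − p₀) / p₁.
PN = (0.112 − 0.037) / 0.112 = 0.075 / 0.112 ≈ 0.6696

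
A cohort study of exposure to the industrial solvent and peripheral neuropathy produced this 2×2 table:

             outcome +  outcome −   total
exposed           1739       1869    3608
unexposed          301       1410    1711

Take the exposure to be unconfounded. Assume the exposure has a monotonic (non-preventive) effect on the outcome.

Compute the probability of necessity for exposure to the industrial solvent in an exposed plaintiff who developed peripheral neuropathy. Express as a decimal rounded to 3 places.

PN ≈ 0.635

p₁ = P(outcome | exposed) = 1739/3608 = 0.48198
p₀ = P(outcome | unexposed) = 301/1711 = 0.17592
Under exogeneity and monotonicity, PN = (p₁ − p₀)/p₁.
PN = (0.48198 − 0.17592) / 0.48198 ≈ 0.6350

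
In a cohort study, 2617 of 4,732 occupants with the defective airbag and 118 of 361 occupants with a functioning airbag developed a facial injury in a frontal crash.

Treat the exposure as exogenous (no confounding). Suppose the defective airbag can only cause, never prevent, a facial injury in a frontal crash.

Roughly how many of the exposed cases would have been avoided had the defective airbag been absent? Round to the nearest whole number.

about 1070 cases

p₁ = P(outcome | exposed) = 2617/4732 = 0.55304
p₀ = P(outcome | unexposed) = 118/361 = 0.32687
PN = (p₁ − p₀)/p₁ = (0.55304 − 0.32687) / 0.55304 ≈ 0.40896.
Attributable cases ≈ PN × (exposed cases) = 0.40896 × 2617 ≈ 1070.25.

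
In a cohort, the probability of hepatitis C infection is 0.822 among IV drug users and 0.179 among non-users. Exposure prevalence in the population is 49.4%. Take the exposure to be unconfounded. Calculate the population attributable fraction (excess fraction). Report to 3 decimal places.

Let p₁ = 0.822, p₀ = 0.179.
Overall risk P(Y=1) = π·p₁ + (1−π)·p₀ = 0.494×0.822 + 0.506×0.179 = 0.49664.
Under exogeneity, PAF = [P(Y=1) − p₀] / P(Y=1).
PAF = (0.49664 − 0.179) / 0.49664 ≈ 0.6396

PAF ≈ 0.640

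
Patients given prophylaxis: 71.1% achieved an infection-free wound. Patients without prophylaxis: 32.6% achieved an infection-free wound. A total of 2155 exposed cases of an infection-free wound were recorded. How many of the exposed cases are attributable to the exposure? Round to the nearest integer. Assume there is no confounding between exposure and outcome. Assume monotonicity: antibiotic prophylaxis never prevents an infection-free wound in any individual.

about 1167 cases

p₁ = 0.711, p₀ = 0.326.
PN = (p₁ − p₀)/p₁ = (0.711 − 0.326) / 0.711 ≈ 0.54149.
Attributable cases ≈ PN × (exposed cases) = 0.54149 × 2155 ≈ 1166.91.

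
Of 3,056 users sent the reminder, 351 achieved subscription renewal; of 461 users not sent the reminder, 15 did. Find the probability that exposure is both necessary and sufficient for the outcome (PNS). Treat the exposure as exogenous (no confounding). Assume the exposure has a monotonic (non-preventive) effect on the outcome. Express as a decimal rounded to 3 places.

PNS ≈ 0.082

p₁ = P(outcome | exposed) = 351/3056 = 0.11486
p₀ = P(outcome | unexposed) = 15/461 = 0.032538
Under exogeneity and monotonicity, PNS = p₁ − p₀.
PNS = 0.11486 − 0.032538 = 0.082318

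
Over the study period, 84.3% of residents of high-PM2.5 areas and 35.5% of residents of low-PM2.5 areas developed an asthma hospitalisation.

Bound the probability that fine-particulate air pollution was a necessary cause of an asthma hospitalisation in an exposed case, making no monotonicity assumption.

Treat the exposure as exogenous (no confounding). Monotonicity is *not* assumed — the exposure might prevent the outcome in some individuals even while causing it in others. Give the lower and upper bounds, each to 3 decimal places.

0.579 ≤ PN ≤ 0.765

p₁ = 0.843, p₀ = 0.355.
Under exogeneity alone the bounds on PN are max{0,(p₁−p₀)/p₁} ≤ PN ≤ min{1,(1−p₀)/p₁}.
  lower = (p₁ − p₀)/p₁ = 0.488 / 0.843 ≈ 0.5789
  upper = min{1, (1 − p₀)/p₁} = 0.645 / 0.843 ≈ 0.7651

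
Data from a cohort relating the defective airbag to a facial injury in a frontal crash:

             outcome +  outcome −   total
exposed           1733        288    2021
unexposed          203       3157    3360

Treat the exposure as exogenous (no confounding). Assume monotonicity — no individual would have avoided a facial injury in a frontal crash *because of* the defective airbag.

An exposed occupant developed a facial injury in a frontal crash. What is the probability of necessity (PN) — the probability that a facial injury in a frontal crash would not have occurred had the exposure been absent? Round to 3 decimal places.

PN ≈ 0.930

p₁ = P(outcome | exposed) = 1733/2021 = 0.8575
p₀ = P(outcome | unexposed) = 203/3360 = 0.060417
Under exogeneity and monotonicity, PN = (p₁ − p₀) / p₁.
PN = (0.8575 − 0.060417) / 0.8575 = 0.79708 / 0.8575 ≈ 0.9295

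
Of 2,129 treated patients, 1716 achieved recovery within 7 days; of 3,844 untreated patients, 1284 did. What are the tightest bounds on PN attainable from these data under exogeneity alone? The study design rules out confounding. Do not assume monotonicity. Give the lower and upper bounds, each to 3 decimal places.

0.586 ≤ PN ≤ 0.826

p₁ = P(outcome | exposed) = 1716/2129 = 0.80601
p₀ = P(outcome | unexposed) = 1284/3844 = 0.33403
Under exogeneity alone the bounds on PN are max{0,(p₁−p₀)/p₁} ≤ PN ≤ min{1,(1−p₀)/p₁}.
  lower = (p₁ − p₀)/p₁ = 0.47199 / 0.80601 ≈ 0.5856
  upper = min{1, (1 − p₀)/p₁} = 0.66597 / 0.80601 ≈ 0.8263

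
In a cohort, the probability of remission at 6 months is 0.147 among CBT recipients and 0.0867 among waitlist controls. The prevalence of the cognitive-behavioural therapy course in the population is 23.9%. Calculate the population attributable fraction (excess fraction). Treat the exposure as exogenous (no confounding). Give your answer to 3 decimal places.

PAF ≈ 0.143

Let p₁ = 0.147, p₀ = 0.0867.
Overall risk P(Y=1) = π·p₁ + (1−π)·p₀ = 0.239×0.147 + 0.761×0.0867 = 0.10111.
Under exogeneity, PAF = [P(Y=1) − p₀] / P(Y=1).
PAF = (0.10111 − 0.0867) / 0.10111 ≈ 0.1425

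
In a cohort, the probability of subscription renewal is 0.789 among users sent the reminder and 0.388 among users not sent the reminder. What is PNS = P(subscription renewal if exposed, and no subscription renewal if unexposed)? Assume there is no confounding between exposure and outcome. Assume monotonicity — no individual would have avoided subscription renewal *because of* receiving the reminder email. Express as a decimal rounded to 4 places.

PNS ≈ 0.4010

Let p₁ = 0.789, p₀ = 0.388.
Under exogeneity and monotonicity, PNS = p₁ − p₀.
PNS = 0.789 − 0.388 = 0.401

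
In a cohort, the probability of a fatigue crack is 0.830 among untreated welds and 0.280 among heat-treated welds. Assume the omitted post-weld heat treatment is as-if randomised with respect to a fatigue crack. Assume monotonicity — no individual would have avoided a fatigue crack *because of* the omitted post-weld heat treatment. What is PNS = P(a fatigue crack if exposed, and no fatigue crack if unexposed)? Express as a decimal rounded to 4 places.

PNS ≈ 0.5500

Let p₁ = 0.83, p₀ = 0.28.
Under exogeneity and monotonicity, PNS = p₁ − p₀.
PNS = 0.83 − 0.28 = 0.55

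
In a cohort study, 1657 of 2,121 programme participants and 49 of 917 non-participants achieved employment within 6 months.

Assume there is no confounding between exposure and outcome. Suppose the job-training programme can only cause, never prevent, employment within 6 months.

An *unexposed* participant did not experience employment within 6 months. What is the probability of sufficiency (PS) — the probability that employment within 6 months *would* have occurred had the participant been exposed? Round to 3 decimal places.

p₁ = P(outcome | exposed) = 1657/2121 = 0.78124
p₀ = P(outcome | unexposed) = 49/917 = 0.053435
Under exogeneity and monotonicity, PS = (p₁ − p₀) / (1 − p₀).
PS = (0.78124 − 0.053435) / (1 − 0.053435) = 0.7278 / 0.94656 ≈ 0.7689

PS ≈ 0.769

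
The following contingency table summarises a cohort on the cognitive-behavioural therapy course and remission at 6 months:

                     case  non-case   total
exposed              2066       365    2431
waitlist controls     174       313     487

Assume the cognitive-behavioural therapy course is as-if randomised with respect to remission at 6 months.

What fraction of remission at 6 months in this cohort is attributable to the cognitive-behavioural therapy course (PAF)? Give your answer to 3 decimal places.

p₁ = P(outcome | exposed) = 2066/2431 = 0.84986
p₀ = P(outcome | unexposed) = 174/487 = 0.35729
Exposure prevalence π = 2431/2918 = 0.8331; overall risk P(Y=1) = 0.76765.
Under exogeneity, PAF = [P(Y=1) − p₀]/P(Y=1).
PAF = (0.76765 − 0.35729) / 0.76765 ≈ 0.5346

PAF ≈ 0.535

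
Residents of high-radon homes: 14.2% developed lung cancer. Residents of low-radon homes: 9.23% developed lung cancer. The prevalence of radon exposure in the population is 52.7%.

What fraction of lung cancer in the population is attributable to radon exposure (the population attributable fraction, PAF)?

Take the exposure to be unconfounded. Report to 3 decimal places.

p₁ = 0.142, p₀ = 0.0923.
Overall risk P(Y=1) = π·p₁ + (1−π)·p₀ = 0.527×0.142 + 0.473×0.0923 = 0.11849.
Under exogeneity, PAF = [P(Y=1) − p₀] / P(Y=1).
PAF = (0.11849 − 0.0923) / 0.11849 ≈ 0.2210

PAF ≈ 0.221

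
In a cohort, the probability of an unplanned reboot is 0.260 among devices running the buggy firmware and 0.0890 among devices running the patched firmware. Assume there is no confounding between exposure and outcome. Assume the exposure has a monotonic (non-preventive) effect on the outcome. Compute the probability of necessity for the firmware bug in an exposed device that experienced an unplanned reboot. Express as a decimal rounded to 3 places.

PN ≈ 0.658

Let p₁ = 0.26, p₀ = 0.089.
Under exogeneity and monotonicity, PN = (p₁ − p₀) / p₁.
PN = (0.26 − 0.089) / 0.26 = 0.171 / 0.26 ≈ 0.6577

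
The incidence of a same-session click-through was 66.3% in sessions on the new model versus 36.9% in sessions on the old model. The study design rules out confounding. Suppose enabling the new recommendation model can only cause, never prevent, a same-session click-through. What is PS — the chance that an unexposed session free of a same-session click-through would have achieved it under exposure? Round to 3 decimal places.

PS ≈ 0.466

p₁ = 0.663, p₀ = 0.369.
Under exogeneity and monotonicity, PS = (p₁ − p₀) / (1 − p₀).
PS = (0.663 − 0.369) / (1 − 0.369) = 0.294 / 0.631 ≈ 0.4659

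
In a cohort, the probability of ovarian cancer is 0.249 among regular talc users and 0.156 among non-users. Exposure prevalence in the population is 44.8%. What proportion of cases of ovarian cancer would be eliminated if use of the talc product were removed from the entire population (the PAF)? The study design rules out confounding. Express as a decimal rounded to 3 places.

Let p₁ = 0.249, p₀ = 0.156.
Overall risk P(Y=1) = π·p₁ + (1−π)·p₀ = 0.448×0.249 + 0.552×0.156 = 0.19766.
Under exogeneity, PAF = [P(Y=1) − p₀] / P(Y=1).
PAF = (0.19766 − 0.156) / 0.19766 ≈ 0.2108

PAF ≈ 0.211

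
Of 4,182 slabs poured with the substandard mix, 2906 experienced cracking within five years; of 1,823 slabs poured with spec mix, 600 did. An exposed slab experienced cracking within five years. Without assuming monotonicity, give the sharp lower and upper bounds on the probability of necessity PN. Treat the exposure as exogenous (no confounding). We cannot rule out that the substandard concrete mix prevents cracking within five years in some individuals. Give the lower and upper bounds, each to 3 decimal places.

0.526 ≤ PN ≤ 0.965

p₁ = P(outcome | exposed) = 2906/4182 = 0.69488
p₀ = P(outcome | unexposed) = 600/1823 = 0.32913
Under exogeneity alone the bounds on PN are max{0,(p₁−p₀)/p₁} ≤ PN ≤ min{1,(1−p₀)/p₁}.
  lower = (p₁ − p₀)/p₁ = 0.36576 / 0.69488 ≈ 0.5264
  upper = min{1, (1 − p₀)/p₁} = 0.67087 / 0.69488 ≈ 0.9654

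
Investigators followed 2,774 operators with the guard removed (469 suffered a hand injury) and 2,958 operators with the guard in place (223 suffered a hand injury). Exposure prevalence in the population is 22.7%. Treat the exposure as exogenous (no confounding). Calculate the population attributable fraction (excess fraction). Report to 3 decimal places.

p₁ = P(outcome | exposed) = 469/2774 = 0.16907
p₀ = P(outcome | unexposed) = 223/2958 = 0.075389
Overall risk P(Y=1) = π·p₁ + (1−π)·p₀ = 0.227×0.16907 + 0.773×0.075389 = 0.096654.
Under exogeneity, PAF = [P(Y=1) − p₀] / P(Y=1).
PAF = (0.096654 − 0.075389) / 0.096654 ≈ 0.2200

PAF ≈ 0.220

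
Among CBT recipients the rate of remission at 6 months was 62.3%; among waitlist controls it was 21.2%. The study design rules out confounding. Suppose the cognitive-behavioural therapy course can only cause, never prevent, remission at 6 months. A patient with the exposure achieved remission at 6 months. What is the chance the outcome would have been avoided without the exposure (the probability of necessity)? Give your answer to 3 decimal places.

p₁ = 0.623, p₀ = 0.212.
Under exogeneity and monotonicity, PN = (p₁ − p₀) / p₁.
PN = (0.623 − 0.212) / 0.623 = 0.411 / 0.623 ≈ 0.6597

PN ≈ 0.660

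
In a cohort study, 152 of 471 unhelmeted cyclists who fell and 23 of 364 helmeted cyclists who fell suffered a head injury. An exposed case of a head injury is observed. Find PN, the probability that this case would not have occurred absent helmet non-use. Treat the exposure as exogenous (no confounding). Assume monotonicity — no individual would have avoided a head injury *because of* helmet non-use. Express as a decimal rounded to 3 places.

p₁ = P(outcome | exposed) = 152/471 = 0.32272
p₀ = P(outcome | unexposed) = 23/364 = 0.063187
Under exogeneity and monotonicity, PN = (p₁ − p₀) / p₁.
PN = (0.32272 − 0.063187) / 0.32272 = 0.25953 / 0.32272 ≈ 0.8042

PN ≈ 0.804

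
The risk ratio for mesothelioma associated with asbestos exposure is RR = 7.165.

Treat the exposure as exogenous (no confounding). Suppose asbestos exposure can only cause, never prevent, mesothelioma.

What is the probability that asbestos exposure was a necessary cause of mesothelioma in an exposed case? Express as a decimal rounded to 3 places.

Under exogeneity and monotonicity, PN = (RR − 1) / RR = 1 − 1/RR.
PN = (7.165 − 1) / 7.165 = 6.165 / 7.165 ≈ 0.8604

PN ≈ 0.860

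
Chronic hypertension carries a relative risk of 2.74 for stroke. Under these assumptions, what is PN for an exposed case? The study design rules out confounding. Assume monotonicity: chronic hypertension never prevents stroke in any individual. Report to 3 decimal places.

PN ≈ 0.635

Under exogeneity and monotonicity, PN = (RR − 1) / RR = 1 − 1/RR.
PN = (2.74 − 1) / 2.74 = 1.74 / 2.74 ≈ 0.6350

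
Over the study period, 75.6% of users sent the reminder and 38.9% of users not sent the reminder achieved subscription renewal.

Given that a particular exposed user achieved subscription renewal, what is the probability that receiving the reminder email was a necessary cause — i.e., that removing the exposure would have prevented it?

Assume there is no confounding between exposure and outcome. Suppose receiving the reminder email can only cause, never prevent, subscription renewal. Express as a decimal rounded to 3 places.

p₁ = 0.756, p₀ = 0.389.
Under exogeneity and monotonicity, PN = (p₁ − p₀) / p₁.
PN = (0.756 − 0.389) / 0.756 = 0.367 / 0.756 ≈ 0.4854

PN ≈ 0.485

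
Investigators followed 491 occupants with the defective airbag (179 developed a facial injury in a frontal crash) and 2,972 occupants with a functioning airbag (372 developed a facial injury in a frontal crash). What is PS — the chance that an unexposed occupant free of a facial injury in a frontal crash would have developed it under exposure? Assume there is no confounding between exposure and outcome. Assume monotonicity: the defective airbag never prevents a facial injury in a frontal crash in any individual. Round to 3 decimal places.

p₁ = P(outcome | exposed) = 179/491 = 0.36456
p₀ = P(outcome | unexposed) = 372/2972 = 0.12517
Under exogeneity and monotonicity, PS = (p₁ − p₀) / (1 − p₀).
PS = (0.36456 − 0.12517) / (1 − 0.12517) = 0.23939 / 0.87483 ≈ 0.2736

PS ≈ 0.274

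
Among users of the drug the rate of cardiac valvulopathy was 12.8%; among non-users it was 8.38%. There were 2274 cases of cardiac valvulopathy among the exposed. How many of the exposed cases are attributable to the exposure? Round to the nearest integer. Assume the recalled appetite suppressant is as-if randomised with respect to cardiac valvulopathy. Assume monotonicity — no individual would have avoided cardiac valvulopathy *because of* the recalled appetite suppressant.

about 785 cases

p₁ = 0.128, p₀ = 0.0838.
PN = (p₁ − p₀)/p₁ = (0.128 − 0.0838) / 0.128 ≈ 0.34531.
Attributable cases ≈ PN × (exposed cases) = 0.34531 × 2274 ≈ 785.24.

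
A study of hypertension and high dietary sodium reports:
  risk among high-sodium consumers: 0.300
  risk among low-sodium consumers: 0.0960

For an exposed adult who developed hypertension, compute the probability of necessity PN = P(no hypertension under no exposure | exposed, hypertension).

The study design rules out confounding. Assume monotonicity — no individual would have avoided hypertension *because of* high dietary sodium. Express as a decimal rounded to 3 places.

PN ≈ 0.680

Let p₁ = 0.3, p₀ = 0.096.
Under exogeneity and monotonicity, PN = (p₁ − p₀) / p₁.
PN = (0.3 − 0.096) / 0.3 = 0.204 / 0.3 ≈ 0.6800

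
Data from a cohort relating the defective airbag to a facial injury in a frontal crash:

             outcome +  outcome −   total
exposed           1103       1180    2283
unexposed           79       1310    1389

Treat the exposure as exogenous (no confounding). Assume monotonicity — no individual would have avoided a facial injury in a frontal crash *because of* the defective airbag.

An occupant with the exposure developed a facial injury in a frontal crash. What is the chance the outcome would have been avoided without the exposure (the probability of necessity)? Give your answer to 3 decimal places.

PN ≈ 0.882

p₁ = P(outcome | exposed) = 1103/2283 = 0.48314
p₀ = P(outcome | unexposed) = 79/1389 = 0.056875
Under exogeneity and monotonicity, PN = (p₁ − p₀)/p₁.
PN = (0.48314 − 0.056875) / 0.48314 ≈ 0.8823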